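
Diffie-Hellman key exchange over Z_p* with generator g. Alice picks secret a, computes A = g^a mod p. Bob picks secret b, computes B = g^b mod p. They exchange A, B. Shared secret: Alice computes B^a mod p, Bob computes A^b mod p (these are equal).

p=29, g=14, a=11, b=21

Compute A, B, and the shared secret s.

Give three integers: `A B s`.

A = 14^11 mod 29  (bits of 11 = 1011)
  bit 0 = 1: r = r^2 * 14 mod 29 = 1^2 * 14 = 1*14 = 14
  bit 1 = 0: r = r^2 mod 29 = 14^2 = 22
  bit 2 = 1: r = r^2 * 14 mod 29 = 22^2 * 14 = 20*14 = 19
  bit 3 = 1: r = r^2 * 14 mod 29 = 19^2 * 14 = 13*14 = 8
  -> A = 8
B = 14^21 mod 29  (bits of 21 = 10101)
  bit 0 = 1: r = r^2 * 14 mod 29 = 1^2 * 14 = 1*14 = 14
  bit 1 = 0: r = r^2 mod 29 = 14^2 = 22
  bit 2 = 1: r = r^2 * 14 mod 29 = 22^2 * 14 = 20*14 = 19
  bit 3 = 0: r = r^2 mod 29 = 19^2 = 13
  bit 4 = 1: r = r^2 * 14 mod 29 = 13^2 * 14 = 24*14 = 17
  -> B = 17
s = B^a = 17^11 mod 29  (bits of 11 = 1011)
  bit 0 = 1: r = r^2 * 17 mod 29 = 1^2 * 17 = 1*17 = 17
  bit 1 = 0: r = r^2 mod 29 = 17^2 = 28
  bit 2 = 1: r = r^2 * 17 mod 29 = 28^2 * 17 = 1*17 = 17
  bit 3 = 1: r = r^2 * 17 mod 29 = 17^2 * 17 = 28*17 = 12
  -> s = B^a = 12

Answer: 8 17 12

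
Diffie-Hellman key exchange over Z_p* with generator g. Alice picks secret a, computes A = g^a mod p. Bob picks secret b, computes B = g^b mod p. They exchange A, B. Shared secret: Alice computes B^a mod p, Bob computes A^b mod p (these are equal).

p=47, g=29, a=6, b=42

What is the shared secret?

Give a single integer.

A = 29^6 mod 47  (bits of 6 = 110)
  bit 0 = 1: r = r^2 * 29 mod 47 = 1^2 * 29 = 1*29 = 29
  bit 1 = 1: r = r^2 * 29 mod 47 = 29^2 * 29 = 42*29 = 43
  bit 2 = 0: r = r^2 mod 47 = 43^2 = 16
  -> A = 16
B = 29^42 mod 47  (bits of 42 = 101010)
  bit 0 = 1: r = r^2 * 29 mod 47 = 1^2 * 29 = 1*29 = 29
  bit 1 = 0: r = r^2 mod 47 = 29^2 = 42
  bit 2 = 1: r = r^2 * 29 mod 47 = 42^2 * 29 = 25*29 = 20
  bit 3 = 0: r = r^2 mod 47 = 20^2 = 24
  bit 4 = 1: r = r^2 * 29 mod 47 = 24^2 * 29 = 12*29 = 19
  bit 5 = 0: r = r^2 mod 47 = 19^2 = 32
  -> B = 32
s = B^a = 32^6 mod 47  (bits of 6 = 110)
  bit 0 = 1: r = r^2 * 32 mod 47 = 1^2 * 32 = 1*32 = 32
  bit 1 = 1: r = r^2 * 32 mod 47 = 32^2 * 32 = 37*32 = 9
  bit 2 = 0: r = r^2 mod 47 = 9^2 = 34
  -> s = B^a = 34

Answer: 34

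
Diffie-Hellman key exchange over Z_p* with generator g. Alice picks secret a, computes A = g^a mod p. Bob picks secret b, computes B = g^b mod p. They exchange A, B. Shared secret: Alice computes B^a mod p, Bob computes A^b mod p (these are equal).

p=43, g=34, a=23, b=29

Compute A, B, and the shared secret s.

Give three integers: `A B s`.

Answer: 5 20 30

Derivation:
A = 34^23 mod 43  (bits of 23 = 10111)
  bit 0 = 1: r = r^2 * 34 mod 43 = 1^2 * 34 = 1*34 = 34
  bit 1 = 0: r = r^2 mod 43 = 34^2 = 38
  bit 2 = 1: r = r^2 * 34 mod 43 = 38^2 * 34 = 25*34 = 33
  bit 3 = 1: r = r^2 * 34 mod 43 = 33^2 * 34 = 14*34 = 3
  bit 4 = 1: r = r^2 * 34 mod 43 = 3^2 * 34 = 9*34 = 5
  -> A = 5
B = 34^29 mod 43  (bits of 29 = 11101)
  bit 0 = 1: r = r^2 * 34 mod 43 = 1^2 * 34 = 1*34 = 34
  bit 1 = 1: r = r^2 * 34 mod 43 = 34^2 * 34 = 38*34 = 2
  bit 2 = 1: r = r^2 * 34 mod 43 = 2^2 * 34 = 4*34 = 7
  bit 3 = 0: r = r^2 mod 43 = 7^2 = 6
  bit 4 = 1: r = r^2 * 34 mod 43 = 6^2 * 34 = 36*34 = 20
  -> B = 20
s = B^a = 20^23 mod 43  (bits of 23 = 10111)
  bit 0 = 1: r = r^2 * 20 mod 43 = 1^2 * 20 = 1*20 = 20
  bit 1 = 0: r = r^2 mod 43 = 20^2 = 13
  bit 2 = 1: r = r^2 * 20 mod 43 = 13^2 * 20 = 40*20 = 26
  bit 3 = 1: r = r^2 * 20 mod 43 = 26^2 * 20 = 31*20 = 18
  bit 4 = 1: r = r^2 * 20 mod 43 = 18^2 * 20 = 23*20 = 30
  -> s = B^a = 30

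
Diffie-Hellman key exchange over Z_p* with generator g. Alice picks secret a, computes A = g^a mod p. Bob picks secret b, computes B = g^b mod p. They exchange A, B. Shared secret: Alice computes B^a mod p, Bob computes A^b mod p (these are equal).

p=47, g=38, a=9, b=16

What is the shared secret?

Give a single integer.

Answer: 12

Derivation:
A = 38^9 mod 47  (bits of 9 = 1001)
  bit 0 = 1: r = r^2 * 38 mod 47 = 1^2 * 38 = 1*38 = 38
  bit 1 = 0: r = r^2 mod 47 = 38^2 = 34
  bit 2 = 0: r = r^2 mod 47 = 34^2 = 28
  bit 3 = 1: r = r^2 * 38 mod 47 = 28^2 * 38 = 32*38 = 41
  -> A = 41
B = 38^16 mod 47  (bits of 16 = 10000)
  bit 0 = 1: r = r^2 * 38 mod 47 = 1^2 * 38 = 1*38 = 38
  bit 1 = 0: r = r^2 mod 47 = 38^2 = 34
  bit 2 = 0: r = r^2 mod 47 = 34^2 = 28
  bit 3 = 0: r = r^2 mod 47 = 28^2 = 32
  bit 4 = 0: r = r^2 mod 47 = 32^2 = 37
  -> B = 37
s = B^a = 37^9 mod 47  (bits of 9 = 1001)
  bit 0 = 1: r = r^2 * 37 mod 47 = 1^2 * 37 = 1*37 = 37
  bit 1 = 0: r = r^2 mod 47 = 37^2 = 6
  bit 2 = 0: r = r^2 mod 47 = 6^2 = 36
  bit 3 = 1: r = r^2 * 37 mod 47 = 36^2 * 37 = 27*37 = 12
  -> s = B^a = 12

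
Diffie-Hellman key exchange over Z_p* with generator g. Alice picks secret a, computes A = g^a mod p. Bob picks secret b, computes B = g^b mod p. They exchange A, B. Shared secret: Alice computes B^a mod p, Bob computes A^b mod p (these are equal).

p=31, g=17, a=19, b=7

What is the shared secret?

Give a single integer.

Answer: 3

Derivation:
A = 17^19 mod 31  (bits of 19 = 10011)
  bit 0 = 1: r = r^2 * 17 mod 31 = 1^2 * 17 = 1*17 = 17
  bit 1 = 0: r = r^2 mod 31 = 17^2 = 10
  bit 2 = 0: r = r^2 mod 31 = 10^2 = 7
  bit 3 = 1: r = r^2 * 17 mod 31 = 7^2 * 17 = 18*17 = 27
  bit 4 = 1: r = r^2 * 17 mod 31 = 27^2 * 17 = 16*17 = 24
  -> A = 24
B = 17^7 mod 31  (bits of 7 = 111)
  bit 0 = 1: r = r^2 * 17 mod 31 = 1^2 * 17 = 1*17 = 17
  bit 1 = 1: r = r^2 * 17 mod 31 = 17^2 * 17 = 10*17 = 15
  bit 2 = 1: r = r^2 * 17 mod 31 = 15^2 * 17 = 8*17 = 12
  -> B = 12
s = B^a = 12^19 mod 31  (bits of 19 = 10011)
  bit 0 = 1: r = r^2 * 12 mod 31 = 1^2 * 12 = 1*12 = 12
  bit 1 = 0: r = r^2 mod 31 = 12^2 = 20
  bit 2 = 0: r = r^2 mod 31 = 20^2 = 28
  bit 3 = 1: r = r^2 * 12 mod 31 = 28^2 * 12 = 9*12 = 15
  bit 4 = 1: r = r^2 * 12 mod 31 = 15^2 * 12 = 8*12 = 3
  -> s = B^a = 3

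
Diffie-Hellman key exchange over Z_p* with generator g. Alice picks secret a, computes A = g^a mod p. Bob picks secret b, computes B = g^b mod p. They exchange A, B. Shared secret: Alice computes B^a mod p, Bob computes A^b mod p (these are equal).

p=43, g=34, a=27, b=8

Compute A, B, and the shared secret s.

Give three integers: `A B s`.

A = 34^27 mod 43  (bits of 27 = 11011)
  bit 0 = 1: r = r^2 * 34 mod 43 = 1^2 * 34 = 1*34 = 34
  bit 1 = 1: r = r^2 * 34 mod 43 = 34^2 * 34 = 38*34 = 2
  bit 2 = 0: r = r^2 mod 43 = 2^2 = 4
  bit 3 = 1: r = r^2 * 34 mod 43 = 4^2 * 34 = 16*34 = 28
  bit 4 = 1: r = r^2 * 34 mod 43 = 28^2 * 34 = 10*34 = 39
  -> A = 39
B = 34^8 mod 43  (bits of 8 = 1000)
  bit 0 = 1: r = r^2 * 34 mod 43 = 1^2 * 34 = 1*34 = 34
  bit 1 = 0: r = r^2 mod 43 = 34^2 = 38
  bit 2 = 0: r = r^2 mod 43 = 38^2 = 25
  bit 3 = 0: r = r^2 mod 43 = 25^2 = 23
  -> B = 23
s = B^a = 23^27 mod 43  (bits of 27 = 11011)
  bit 0 = 1: r = r^2 * 23 mod 43 = 1^2 * 23 = 1*23 = 23
  bit 1 = 1: r = r^2 * 23 mod 43 = 23^2 * 23 = 13*23 = 41
  bit 2 = 0: r = r^2 mod 43 = 41^2 = 4
  bit 3 = 1: r = r^2 * 23 mod 43 = 4^2 * 23 = 16*23 = 24
  bit 4 = 1: r = r^2 * 23 mod 43 = 24^2 * 23 = 17*23 = 4
  -> s = B^a = 4

Answer: 39 23 4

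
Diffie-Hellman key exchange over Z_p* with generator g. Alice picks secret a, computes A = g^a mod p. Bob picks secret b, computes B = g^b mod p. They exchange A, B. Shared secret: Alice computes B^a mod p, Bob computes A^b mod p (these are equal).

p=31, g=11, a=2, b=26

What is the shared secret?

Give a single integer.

Answer: 18

Derivation:
A = 11^2 mod 31  (bits of 2 = 10)
  bit 0 = 1: r = r^2 * 11 mod 31 = 1^2 * 11 = 1*11 = 11
  bit 1 = 0: r = r^2 mod 31 = 11^2 = 28
  -> A = 28
B = 11^26 mod 31  (bits of 26 = 11010)
  bit 0 = 1: r = r^2 * 11 mod 31 = 1^2 * 11 = 1*11 = 11
  bit 1 = 1: r = r^2 * 11 mod 31 = 11^2 * 11 = 28*11 = 29
  bit 2 = 0: r = r^2 mod 31 = 29^2 = 4
  bit 3 = 1: r = r^2 * 11 mod 31 = 4^2 * 11 = 16*11 = 21
  bit 4 = 0: r = r^2 mod 31 = 21^2 = 7
  -> B = 7
s = B^a = 7^2 mod 31  (bits of 2 = 10)
  bit 0 = 1: r = r^2 * 7 mod 31 = 1^2 * 7 = 1*7 = 7
  bit 1 = 0: r = r^2 mod 31 = 7^2 = 18
  -> s = B^a = 18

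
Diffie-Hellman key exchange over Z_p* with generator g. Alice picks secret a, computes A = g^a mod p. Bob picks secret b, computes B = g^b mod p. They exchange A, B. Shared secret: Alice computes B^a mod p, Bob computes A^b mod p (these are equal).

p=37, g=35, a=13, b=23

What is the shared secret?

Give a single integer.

A = 35^13 mod 37  (bits of 13 = 1101)
  bit 0 = 1: r = r^2 * 35 mod 37 = 1^2 * 35 = 1*35 = 35
  bit 1 = 1: r = r^2 * 35 mod 37 = 35^2 * 35 = 4*35 = 29
  bit 2 = 0: r = r^2 mod 37 = 29^2 = 27
  bit 3 = 1: r = r^2 * 35 mod 37 = 27^2 * 35 = 26*35 = 22
  -> A = 22
B = 35^23 mod 37  (bits of 23 = 10111)
  bit 0 = 1: r = r^2 * 35 mod 37 = 1^2 * 35 = 1*35 = 35
  bit 1 = 0: r = r^2 mod 37 = 35^2 = 4
  bit 2 = 1: r = r^2 * 35 mod 37 = 4^2 * 35 = 16*35 = 5
  bit 3 = 1: r = r^2 * 35 mod 37 = 5^2 * 35 = 25*35 = 24
  bit 4 = 1: r = r^2 * 35 mod 37 = 24^2 * 35 = 21*35 = 32
  -> B = 32
s = B^a = 32^13 mod 37  (bits of 13 = 1101)
  bit 0 = 1: r = r^2 * 32 mod 37 = 1^2 * 32 = 1*32 = 32
  bit 1 = 1: r = r^2 * 32 mod 37 = 32^2 * 32 = 25*32 = 23
  bit 2 = 0: r = r^2 mod 37 = 23^2 = 11
  bit 3 = 1: r = r^2 * 32 mod 37 = 11^2 * 32 = 10*32 = 24
  -> s = B^a = 24

Answer: 24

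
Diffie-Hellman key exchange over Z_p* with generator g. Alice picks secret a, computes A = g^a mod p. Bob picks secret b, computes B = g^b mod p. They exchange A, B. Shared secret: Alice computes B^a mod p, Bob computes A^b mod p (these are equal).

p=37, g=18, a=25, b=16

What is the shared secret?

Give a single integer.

A = 18^25 mod 37  (bits of 25 = 11001)
  bit 0 = 1: r = r^2 * 18 mod 37 = 1^2 * 18 = 1*18 = 18
  bit 1 = 1: r = r^2 * 18 mod 37 = 18^2 * 18 = 28*18 = 23
  bit 2 = 0: r = r^2 mod 37 = 23^2 = 11
  bit 3 = 0: r = r^2 mod 37 = 11^2 = 10
  bit 4 = 1: r = r^2 * 18 mod 37 = 10^2 * 18 = 26*18 = 24
  -> A = 24
B = 18^16 mod 37  (bits of 16 = 10000)
  bit 0 = 1: r = r^2 * 18 mod 37 = 1^2 * 18 = 1*18 = 18
  bit 1 = 0: r = r^2 mod 37 = 18^2 = 28
  bit 2 = 0: r = r^2 mod 37 = 28^2 = 7
  bit 3 = 0: r = r^2 mod 37 = 7^2 = 12
  bit 4 = 0: r = r^2 mod 37 = 12^2 = 33
  -> B = 33
s = B^a = 33^25 mod 37  (bits of 25 = 11001)
  bit 0 = 1: r = r^2 * 33 mod 37 = 1^2 * 33 = 1*33 = 33
  bit 1 = 1: r = r^2 * 33 mod 37 = 33^2 * 33 = 16*33 = 10
  bit 2 = 0: r = r^2 mod 37 = 10^2 = 26
  bit 3 = 0: r = r^2 mod 37 = 26^2 = 10
  bit 4 = 1: r = r^2 * 33 mod 37 = 10^2 * 33 = 26*33 = 7
  -> s = B^a = 7

Answer: 7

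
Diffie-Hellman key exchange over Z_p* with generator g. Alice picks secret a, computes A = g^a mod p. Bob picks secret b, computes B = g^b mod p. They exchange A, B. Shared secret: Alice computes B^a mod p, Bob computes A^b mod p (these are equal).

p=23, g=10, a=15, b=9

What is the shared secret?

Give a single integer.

A = 10^15 mod 23  (bits of 15 = 1111)
  bit 0 = 1: r = r^2 * 10 mod 23 = 1^2 * 10 = 1*10 = 10
  bit 1 = 1: r = r^2 * 10 mod 23 = 10^2 * 10 = 8*10 = 11
  bit 2 = 1: r = r^2 * 10 mod 23 = 11^2 * 10 = 6*10 = 14
  bit 3 = 1: r = r^2 * 10 mod 23 = 14^2 * 10 = 12*10 = 5
  -> A = 5
B = 10^9 mod 23  (bits of 9 = 1001)
  bit 0 = 1: r = r^2 * 10 mod 23 = 1^2 * 10 = 1*10 = 10
  bit 1 = 0: r = r^2 mod 23 = 10^2 = 8
  bit 2 = 0: r = r^2 mod 23 = 8^2 = 18
  bit 3 = 1: r = r^2 * 10 mod 23 = 18^2 * 10 = 2*10 = 20
  -> B = 20
s = B^a = 20^15 mod 23  (bits of 15 = 1111)
  bit 0 = 1: r = r^2 * 20 mod 23 = 1^2 * 20 = 1*20 = 20
  bit 1 = 1: r = r^2 * 20 mod 23 = 20^2 * 20 = 9*20 = 19
  bit 2 = 1: r = r^2 * 20 mod 23 = 19^2 * 20 = 16*20 = 21
  bit 3 = 1: r = r^2 * 20 mod 23 = 21^2 * 20 = 4*20 = 11
  -> s = B^a = 11

Answer: 11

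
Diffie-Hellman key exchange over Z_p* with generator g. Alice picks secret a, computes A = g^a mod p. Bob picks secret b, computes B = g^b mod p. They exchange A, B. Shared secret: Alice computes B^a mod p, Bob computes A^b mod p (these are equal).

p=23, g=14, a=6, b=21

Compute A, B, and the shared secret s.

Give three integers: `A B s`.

Answer: 3 5 8

Derivation:
A = 14^6 mod 23  (bits of 6 = 110)
  bit 0 = 1: r = r^2 * 14 mod 23 = 1^2 * 14 = 1*14 = 14
  bit 1 = 1: r = r^2 * 14 mod 23 = 14^2 * 14 = 12*14 = 7
  bit 2 = 0: r = r^2 mod 23 = 7^2 = 3
  -> A = 3
B = 14^21 mod 23  (bits of 21 = 10101)
  bit 0 = 1: r = r^2 * 14 mod 23 = 1^2 * 14 = 1*14 = 14
  bit 1 = 0: r = r^2 mod 23 = 14^2 = 12
  bit 2 = 1: r = r^2 * 14 mod 23 = 12^2 * 14 = 6*14 = 15
  bit 3 = 0: r = r^2 mod 23 = 15^2 = 18
  bit 4 = 1: r = r^2 * 14 mod 23 = 18^2 * 14 = 2*14 = 5
  -> B = 5
s = B^a = 5^6 mod 23  (bits of 6 = 110)
  bit 0 = 1: r = r^2 * 5 mod 23 = 1^2 * 5 = 1*5 = 5
  bit 1 = 1: r = r^2 * 5 mod 23 = 5^2 * 5 = 2*5 = 10
  bit 2 = 0: r = r^2 mod 23 = 10^2 = 8
  -> s = B^a = 8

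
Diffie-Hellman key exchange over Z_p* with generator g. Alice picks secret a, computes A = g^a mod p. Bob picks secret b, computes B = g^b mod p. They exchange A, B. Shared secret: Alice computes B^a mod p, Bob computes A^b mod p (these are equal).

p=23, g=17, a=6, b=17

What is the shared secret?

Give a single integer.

A = 17^6 mod 23  (bits of 6 = 110)
  bit 0 = 1: r = r^2 * 17 mod 23 = 1^2 * 17 = 1*17 = 17
  bit 1 = 1: r = r^2 * 17 mod 23 = 17^2 * 17 = 13*17 = 14
  bit 2 = 0: r = r^2 mod 23 = 14^2 = 12
  -> A = 12
B = 17^17 mod 23  (bits of 17 = 10001)
  bit 0 = 1: r = r^2 * 17 mod 23 = 1^2 * 17 = 1*17 = 17
  bit 1 = 0: r = r^2 mod 23 = 17^2 = 13
  bit 2 = 0: r = r^2 mod 23 = 13^2 = 8
  bit 3 = 0: r = r^2 mod 23 = 8^2 = 18
  bit 4 = 1: r = r^2 * 17 mod 23 = 18^2 * 17 = 2*17 = 11
  -> B = 11
s = B^a = 11^6 mod 23  (bits of 6 = 110)
  bit 0 = 1: r = r^2 * 11 mod 23 = 1^2 * 11 = 1*11 = 11
  bit 1 = 1: r = r^2 * 11 mod 23 = 11^2 * 11 = 6*11 = 20
  bit 2 = 0: r = r^2 mod 23 = 20^2 = 9
  -> s = B^a = 9

Answer: 9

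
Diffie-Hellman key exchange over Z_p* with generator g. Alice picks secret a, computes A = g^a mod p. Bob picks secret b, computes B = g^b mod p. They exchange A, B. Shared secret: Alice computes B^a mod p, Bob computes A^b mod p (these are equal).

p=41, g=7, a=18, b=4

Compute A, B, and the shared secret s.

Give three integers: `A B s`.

A = 7^18 mod 41  (bits of 18 = 10010)
  bit 0 = 1: r = r^2 * 7 mod 41 = 1^2 * 7 = 1*7 = 7
  bit 1 = 0: r = r^2 mod 41 = 7^2 = 8
  bit 2 = 0: r = r^2 mod 41 = 8^2 = 23
  bit 3 = 1: r = r^2 * 7 mod 41 = 23^2 * 7 = 37*7 = 13
  bit 4 = 0: r = r^2 mod 41 = 13^2 = 5
  -> A = 5
B = 7^4 mod 41  (bits of 4 = 100)
  bit 0 = 1: r = r^2 * 7 mod 41 = 1^2 * 7 = 1*7 = 7
  bit 1 = 0: r = r^2 mod 41 = 7^2 = 8
  bit 2 = 0: r = r^2 mod 41 = 8^2 = 23
  -> B = 23
s = B^a = 23^18 mod 41  (bits of 18 = 10010)
  bit 0 = 1: r = r^2 * 23 mod 41 = 1^2 * 23 = 1*23 = 23
  bit 1 = 0: r = r^2 mod 41 = 23^2 = 37
  bit 2 = 0: r = r^2 mod 41 = 37^2 = 16
  bit 3 = 1: r = r^2 * 23 mod 41 = 16^2 * 23 = 10*23 = 25
  bit 4 = 0: r = r^2 mod 41 = 25^2 = 10
  -> s = B^a = 10

Answer: 5 23 10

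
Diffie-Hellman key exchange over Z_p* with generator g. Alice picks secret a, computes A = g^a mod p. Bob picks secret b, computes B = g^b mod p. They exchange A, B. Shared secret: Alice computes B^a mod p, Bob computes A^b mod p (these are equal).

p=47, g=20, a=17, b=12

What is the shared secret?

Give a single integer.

A = 20^17 mod 47  (bits of 17 = 10001)
  bit 0 = 1: r = r^2 * 20 mod 47 = 1^2 * 20 = 1*20 = 20
  bit 1 = 0: r = r^2 mod 47 = 20^2 = 24
  bit 2 = 0: r = r^2 mod 47 = 24^2 = 12
  bit 3 = 0: r = r^2 mod 47 = 12^2 = 3
  bit 4 = 1: r = r^2 * 20 mod 47 = 3^2 * 20 = 9*20 = 39
  -> A = 39
B = 20^12 mod 47  (bits of 12 = 1100)
  bit 0 = 1: r = r^2 * 20 mod 47 = 1^2 * 20 = 1*20 = 20
  bit 1 = 1: r = r^2 * 20 mod 47 = 20^2 * 20 = 24*20 = 10
  bit 2 = 0: r = r^2 mod 47 = 10^2 = 6
  bit 3 = 0: r = r^2 mod 47 = 6^2 = 36
  -> B = 36
s = B^a = 36^17 mod 47  (bits of 17 = 10001)
  bit 0 = 1: r = r^2 * 36 mod 47 = 1^2 * 36 = 1*36 = 36
  bit 1 = 0: r = r^2 mod 47 = 36^2 = 27
  bit 2 = 0: r = r^2 mod 47 = 27^2 = 24
  bit 3 = 0: r = r^2 mod 47 = 24^2 = 12
  bit 4 = 1: r = r^2 * 36 mod 47 = 12^2 * 36 = 3*36 = 14
  -> s = B^a = 14

Answer: 14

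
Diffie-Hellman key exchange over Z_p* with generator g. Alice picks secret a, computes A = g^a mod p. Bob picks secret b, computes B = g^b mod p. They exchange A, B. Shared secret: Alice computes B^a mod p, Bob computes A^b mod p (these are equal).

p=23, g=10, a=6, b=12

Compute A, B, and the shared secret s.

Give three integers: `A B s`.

A = 10^6 mod 23  (bits of 6 = 110)
  bit 0 = 1: r = r^2 * 10 mod 23 = 1^2 * 10 = 1*10 = 10
  bit 1 = 1: r = r^2 * 10 mod 23 = 10^2 * 10 = 8*10 = 11
  bit 2 = 0: r = r^2 mod 23 = 11^2 = 6
  -> A = 6
B = 10^12 mod 23  (bits of 12 = 1100)
  bit 0 = 1: r = r^2 * 10 mod 23 = 1^2 * 10 = 1*10 = 10
  bit 1 = 1: r = r^2 * 10 mod 23 = 10^2 * 10 = 8*10 = 11
  bit 2 = 0: r = r^2 mod 23 = 11^2 = 6
  bit 3 = 0: r = r^2 mod 23 = 6^2 = 13
  -> B = 13
s = B^a = 13^6 mod 23  (bits of 6 = 110)
  bit 0 = 1: r = r^2 * 13 mod 23 = 1^2 * 13 = 1*13 = 13
  bit 1 = 1: r = r^2 * 13 mod 23 = 13^2 * 13 = 8*13 = 12
  bit 2 = 0: r = r^2 mod 23 = 12^2 = 6
  -> s = B^a = 6

Answer: 6 13 6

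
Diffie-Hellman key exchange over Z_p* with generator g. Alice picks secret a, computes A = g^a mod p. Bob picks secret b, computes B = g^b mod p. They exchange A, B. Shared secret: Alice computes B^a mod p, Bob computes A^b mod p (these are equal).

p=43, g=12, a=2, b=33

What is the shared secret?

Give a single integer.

A = 12^2 mod 43  (bits of 2 = 10)
  bit 0 = 1: r = r^2 * 12 mod 43 = 1^2 * 12 = 1*12 = 12
  bit 1 = 0: r = r^2 mod 43 = 12^2 = 15
  -> A = 15
B = 12^33 mod 43  (bits of 33 = 100001)
  bit 0 = 1: r = r^2 * 12 mod 43 = 1^2 * 12 = 1*12 = 12
  bit 1 = 0: r = r^2 mod 43 = 12^2 = 15
  bit 2 = 0: r = r^2 mod 43 = 15^2 = 10
  bit 3 = 0: r = r^2 mod 43 = 10^2 = 14
  bit 4 = 0: r = r^2 mod 43 = 14^2 = 24
  bit 5 = 1: r = r^2 * 12 mod 43 = 24^2 * 12 = 17*12 = 32
  -> B = 32
s = B^a = 32^2 mod 43  (bits of 2 = 10)
  bit 0 = 1: r = r^2 * 32 mod 43 = 1^2 * 32 = 1*32 = 32
  bit 1 = 0: r = r^2 mod 43 = 32^2 = 35
  -> s = B^a = 35

Answer: 35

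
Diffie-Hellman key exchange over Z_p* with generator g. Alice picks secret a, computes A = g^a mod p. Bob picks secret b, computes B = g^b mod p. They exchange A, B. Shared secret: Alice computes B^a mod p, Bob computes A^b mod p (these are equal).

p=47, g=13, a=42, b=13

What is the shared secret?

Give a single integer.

Answer: 16

Derivation:
A = 13^42 mod 47  (bits of 42 = 101010)
  bit 0 = 1: r = r^2 * 13 mod 47 = 1^2 * 13 = 1*13 = 13
  bit 1 = 0: r = r^2 mod 47 = 13^2 = 28
  bit 2 = 1: r = r^2 * 13 mod 47 = 28^2 * 13 = 32*13 = 40
  bit 3 = 0: r = r^2 mod 47 = 40^2 = 2
  bit 4 = 1: r = r^2 * 13 mod 47 = 2^2 * 13 = 4*13 = 5
  bit 5 = 0: r = r^2 mod 47 = 5^2 = 25
  -> A = 25
B = 13^13 mod 47  (bits of 13 = 1101)
  bit 0 = 1: r = r^2 * 13 mod 47 = 1^2 * 13 = 1*13 = 13
  bit 1 = 1: r = r^2 * 13 mod 47 = 13^2 * 13 = 28*13 = 35
  bit 2 = 0: r = r^2 mod 47 = 35^2 = 3
  bit 3 = 1: r = r^2 * 13 mod 47 = 3^2 * 13 = 9*13 = 23
  -> B = 23
s = B^a = 23^42 mod 47  (bits of 42 = 101010)
  bit 0 = 1: r = r^2 * 23 mod 47 = 1^2 * 23 = 1*23 = 23
  bit 1 = 0: r = r^2 mod 47 = 23^2 = 12
  bit 2 = 1: r = r^2 * 23 mod 47 = 12^2 * 23 = 3*23 = 22
  bit 3 = 0: r = r^2 mod 47 = 22^2 = 14
  bit 4 = 1: r = r^2 * 23 mod 47 = 14^2 * 23 = 8*23 = 43
  bit 5 = 0: r = r^2 mod 47 = 43^2 = 16
  -> s = B^a = 16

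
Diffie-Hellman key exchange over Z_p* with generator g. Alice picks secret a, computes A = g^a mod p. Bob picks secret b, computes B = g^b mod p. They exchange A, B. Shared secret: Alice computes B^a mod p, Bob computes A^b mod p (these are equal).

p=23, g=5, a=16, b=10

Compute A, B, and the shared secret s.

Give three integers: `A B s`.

Answer: 3 9 8

Derivation:
A = 5^16 mod 23  (bits of 16 = 10000)
  bit 0 = 1: r = r^2 * 5 mod 23 = 1^2 * 5 = 1*5 = 5
  bit 1 = 0: r = r^2 mod 23 = 5^2 = 2
  bit 2 = 0: r = r^2 mod 23 = 2^2 = 4
  bit 3 = 0: r = r^2 mod 23 = 4^2 = 16
  bit 4 = 0: r = r^2 mod 23 = 16^2 = 3
  -> A = 3
B = 5^10 mod 23  (bits of 10 = 1010)
  bit 0 = 1: r = r^2 * 5 mod 23 = 1^2 * 5 = 1*5 = 5
  bit 1 = 0: r = r^2 mod 23 = 5^2 = 2
  bit 2 = 1: r = r^2 * 5 mod 23 = 2^2 * 5 = 4*5 = 20
  bit 3 = 0: r = r^2 mod 23 = 20^2 = 9
  -> B = 9
s = B^a = 9^16 mod 23  (bits of 16 = 10000)
  bit 0 = 1: r = r^2 * 9 mod 23 = 1^2 * 9 = 1*9 = 9
  bit 1 = 0: r = r^2 mod 23 = 9^2 = 12
  bit 2 = 0: r = r^2 mod 23 = 12^2 = 6
  bit 3 = 0: r = r^2 mod 23 = 6^2 = 13
  bit 4 = 0: r = r^2 mod 23 = 13^2 = 8
  -> s = B^a = 8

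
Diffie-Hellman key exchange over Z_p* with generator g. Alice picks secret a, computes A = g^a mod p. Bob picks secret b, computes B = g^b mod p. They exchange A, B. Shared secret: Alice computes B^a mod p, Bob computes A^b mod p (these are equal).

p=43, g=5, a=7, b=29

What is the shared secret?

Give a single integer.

Answer: 7

Derivation:
A = 5^7 mod 43  (bits of 7 = 111)
  bit 0 = 1: r = r^2 * 5 mod 43 = 1^2 * 5 = 1*5 = 5
  bit 1 = 1: r = r^2 * 5 mod 43 = 5^2 * 5 = 25*5 = 39
  bit 2 = 1: r = r^2 * 5 mod 43 = 39^2 * 5 = 16*5 = 37
  -> A = 37
B = 5^29 mod 43  (bits of 29 = 11101)
  bit 0 = 1: r = r^2 * 5 mod 43 = 1^2 * 5 = 1*5 = 5
  bit 1 = 1: r = r^2 * 5 mod 43 = 5^2 * 5 = 25*5 = 39
  bit 2 = 1: r = r^2 * 5 mod 43 = 39^2 * 5 = 16*5 = 37
  bit 3 = 0: r = r^2 mod 43 = 37^2 = 36
  bit 4 = 1: r = r^2 * 5 mod 43 = 36^2 * 5 = 6*5 = 30
  -> B = 30
s = B^a = 30^7 mod 43  (bits of 7 = 111)
  bit 0 = 1: r = r^2 * 30 mod 43 = 1^2 * 30 = 1*30 = 30
  bit 1 = 1: r = r^2 * 30 mod 43 = 30^2 * 30 = 40*30 = 39
  bit 2 = 1: r = r^2 * 30 mod 43 = 39^2 * 30 = 16*30 = 7
  -> s = B^a = 7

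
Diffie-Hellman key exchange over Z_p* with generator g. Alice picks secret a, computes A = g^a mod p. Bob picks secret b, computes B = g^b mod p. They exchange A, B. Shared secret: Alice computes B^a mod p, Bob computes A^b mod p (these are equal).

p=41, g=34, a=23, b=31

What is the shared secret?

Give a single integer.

A = 34^23 mod 41  (bits of 23 = 10111)
  bit 0 = 1: r = r^2 * 34 mod 41 = 1^2 * 34 = 1*34 = 34
  bit 1 = 0: r = r^2 mod 41 = 34^2 = 8
  bit 2 = 1: r = r^2 * 34 mod 41 = 8^2 * 34 = 23*34 = 3
  bit 3 = 1: r = r^2 * 34 mod 41 = 3^2 * 34 = 9*34 = 19
  bit 4 = 1: r = r^2 * 34 mod 41 = 19^2 * 34 = 33*34 = 15
  -> A = 15
B = 34^31 mod 41  (bits of 31 = 11111)
  bit 0 = 1: r = r^2 * 34 mod 41 = 1^2 * 34 = 1*34 = 34
  bit 1 = 1: r = r^2 * 34 mod 41 = 34^2 * 34 = 8*34 = 26
  bit 2 = 1: r = r^2 * 34 mod 41 = 26^2 * 34 = 20*34 = 24
  bit 3 = 1: r = r^2 * 34 mod 41 = 24^2 * 34 = 2*34 = 27
  bit 4 = 1: r = r^2 * 34 mod 41 = 27^2 * 34 = 32*34 = 22
  -> B = 22
s = B^a = 22^23 mod 41  (bits of 23 = 10111)
  bit 0 = 1: r = r^2 * 22 mod 41 = 1^2 * 22 = 1*22 = 22
  bit 1 = 0: r = r^2 mod 41 = 22^2 = 33
  bit 2 = 1: r = r^2 * 22 mod 41 = 33^2 * 22 = 23*22 = 14
  bit 3 = 1: r = r^2 * 22 mod 41 = 14^2 * 22 = 32*22 = 7
  bit 4 = 1: r = r^2 * 22 mod 41 = 7^2 * 22 = 8*22 = 12
  -> s = B^a = 12

Answer: 12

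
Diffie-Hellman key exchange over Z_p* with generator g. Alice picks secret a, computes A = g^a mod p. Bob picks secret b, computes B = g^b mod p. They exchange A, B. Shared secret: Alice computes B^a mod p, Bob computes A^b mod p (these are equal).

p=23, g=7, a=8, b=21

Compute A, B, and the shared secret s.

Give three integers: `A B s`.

Answer: 12 10 2

Derivation:
A = 7^8 mod 23  (bits of 8 = 1000)
  bit 0 = 1: r = r^2 * 7 mod 23 = 1^2 * 7 = 1*7 = 7
  bit 1 = 0: r = r^2 mod 23 = 7^2 = 3
  bit 2 = 0: r = r^2 mod 23 = 3^2 = 9
  bit 3 = 0: r = r^2 mod 23 = 9^2 = 12
  -> A = 12
B = 7^21 mod 23  (bits of 21 = 10101)
  bit 0 = 1: r = r^2 * 7 mod 23 = 1^2 * 7 = 1*7 = 7
  bit 1 = 0: r = r^2 mod 23 = 7^2 = 3
  bit 2 = 1: r = r^2 * 7 mod 23 = 3^2 * 7 = 9*7 = 17
  bit 3 = 0: r = r^2 mod 23 = 17^2 = 13
  bit 4 = 1: r = r^2 * 7 mod 23 = 13^2 * 7 = 8*7 = 10
  -> B = 10
s = B^a = 10^8 mod 23  (bits of 8 = 1000)
  bit 0 = 1: r = r^2 * 10 mod 23 = 1^2 * 10 = 1*10 = 10
  bit 1 = 0: r = r^2 mod 23 = 10^2 = 8
  bit 2 = 0: r = r^2 mod 23 = 8^2 = 18
  bit 3 = 0: r = r^2 mod 23 = 18^2 = 2
  -> s = B^a = 2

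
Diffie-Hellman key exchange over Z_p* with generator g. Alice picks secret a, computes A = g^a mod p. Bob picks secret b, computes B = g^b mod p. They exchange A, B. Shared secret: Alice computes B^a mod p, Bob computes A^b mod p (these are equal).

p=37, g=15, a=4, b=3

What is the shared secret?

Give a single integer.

A = 15^4 mod 37  (bits of 4 = 100)
  bit 0 = 1: r = r^2 * 15 mod 37 = 1^2 * 15 = 1*15 = 15
  bit 1 = 0: r = r^2 mod 37 = 15^2 = 3
  bit 2 = 0: r = r^2 mod 37 = 3^2 = 9
  -> A = 9
B = 15^3 mod 37  (bits of 3 = 11)
  bit 0 = 1: r = r^2 * 15 mod 37 = 1^2 * 15 = 1*15 = 15
  bit 1 = 1: r = r^2 * 15 mod 37 = 15^2 * 15 = 3*15 = 8
  -> B = 8
s = B^a = 8^4 mod 37  (bits of 4 = 100)
  bit 0 = 1: r = r^2 * 8 mod 37 = 1^2 * 8 = 1*8 = 8
  bit 1 = 0: r = r^2 mod 37 = 8^2 = 27
  bit 2 = 0: r = r^2 mod 37 = 27^2 = 26
  -> s = B^a = 26

Answer: 26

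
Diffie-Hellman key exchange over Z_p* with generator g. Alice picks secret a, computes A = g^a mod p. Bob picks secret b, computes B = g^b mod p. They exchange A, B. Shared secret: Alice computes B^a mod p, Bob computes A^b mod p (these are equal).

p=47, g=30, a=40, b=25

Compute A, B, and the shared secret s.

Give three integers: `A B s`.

A = 30^40 mod 47  (bits of 40 = 101000)
  bit 0 = 1: r = r^2 * 30 mod 47 = 1^2 * 30 = 1*30 = 30
  bit 1 = 0: r = r^2 mod 47 = 30^2 = 7
  bit 2 = 1: r = r^2 * 30 mod 47 = 7^2 * 30 = 2*30 = 13
  bit 3 = 0: r = r^2 mod 47 = 13^2 = 28
  bit 4 = 0: r = r^2 mod 47 = 28^2 = 32
  bit 5 = 0: r = r^2 mod 47 = 32^2 = 37
  -> A = 37
B = 30^25 mod 47  (bits of 25 = 11001)
  bit 0 = 1: r = r^2 * 30 mod 47 = 1^2 * 30 = 1*30 = 30
  bit 1 = 1: r = r^2 * 30 mod 47 = 30^2 * 30 = 7*30 = 22
  bit 2 = 0: r = r^2 mod 47 = 22^2 = 14
  bit 3 = 0: r = r^2 mod 47 = 14^2 = 8
  bit 4 = 1: r = r^2 * 30 mod 47 = 8^2 * 30 = 17*30 = 40
  -> B = 40
s = B^a = 40^40 mod 47  (bits of 40 = 101000)
  bit 0 = 1: r = r^2 * 40 mod 47 = 1^2 * 40 = 1*40 = 40
  bit 1 = 0: r = r^2 mod 47 = 40^2 = 2
  bit 2 = 1: r = r^2 * 40 mod 47 = 2^2 * 40 = 4*40 = 19
  bit 3 = 0: r = r^2 mod 47 = 19^2 = 32
  bit 4 = 0: r = r^2 mod 47 = 32^2 = 37
  bit 5 = 0: r = r^2 mod 47 = 37^2 = 6
  -> s = B^a = 6

Answer: 37 40 6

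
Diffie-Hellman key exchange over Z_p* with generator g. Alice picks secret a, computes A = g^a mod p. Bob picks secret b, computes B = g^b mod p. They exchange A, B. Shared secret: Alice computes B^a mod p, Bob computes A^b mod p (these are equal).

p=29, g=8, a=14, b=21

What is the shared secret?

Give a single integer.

A = 8^14 mod 29  (bits of 14 = 1110)
  bit 0 = 1: r = r^2 * 8 mod 29 = 1^2 * 8 = 1*8 = 8
  bit 1 = 1: r = r^2 * 8 mod 29 = 8^2 * 8 = 6*8 = 19
  bit 2 = 1: r = r^2 * 8 mod 29 = 19^2 * 8 = 13*8 = 17
  bit 3 = 0: r = r^2 mod 29 = 17^2 = 28
  -> A = 28
B = 8^21 mod 29  (bits of 21 = 10101)
  bit 0 = 1: r = r^2 * 8 mod 29 = 1^2 * 8 = 1*8 = 8
  bit 1 = 0: r = r^2 mod 29 = 8^2 = 6
  bit 2 = 1: r = r^2 * 8 mod 29 = 6^2 * 8 = 7*8 = 27
  bit 3 = 0: r = r^2 mod 29 = 27^2 = 4
  bit 4 = 1: r = r^2 * 8 mod 29 = 4^2 * 8 = 16*8 = 12
  -> B = 12
s = B^a = 12^14 mod 29  (bits of 14 = 1110)
  bit 0 = 1: r = r^2 * 12 mod 29 = 1^2 * 12 = 1*12 = 12
  bit 1 = 1: r = r^2 * 12 mod 29 = 12^2 * 12 = 28*12 = 17
  bit 2 = 1: r = r^2 * 12 mod 29 = 17^2 * 12 = 28*12 = 17
  bit 3 = 0: r = r^2 mod 29 = 17^2 = 28
  -> s = B^a = 28

Answer: 28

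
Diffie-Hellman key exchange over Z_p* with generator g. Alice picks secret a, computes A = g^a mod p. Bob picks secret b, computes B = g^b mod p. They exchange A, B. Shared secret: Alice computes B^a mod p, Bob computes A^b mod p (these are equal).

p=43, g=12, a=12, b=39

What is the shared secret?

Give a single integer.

A = 12^12 mod 43  (bits of 12 = 1100)
  bit 0 = 1: r = r^2 * 12 mod 43 = 1^2 * 12 = 1*12 = 12
  bit 1 = 1: r = r^2 * 12 mod 43 = 12^2 * 12 = 15*12 = 8
  bit 2 = 0: r = r^2 mod 43 = 8^2 = 21
  bit 3 = 0: r = r^2 mod 43 = 21^2 = 11
  -> A = 11
B = 12^39 mod 43  (bits of 39 = 100111)
  bit 0 = 1: r = r^2 * 12 mod 43 = 1^2 * 12 = 1*12 = 12
  bit 1 = 0: r = r^2 mod 43 = 12^2 = 15
  bit 2 = 0: r = r^2 mod 43 = 15^2 = 10
  bit 3 = 1: r = r^2 * 12 mod 43 = 10^2 * 12 = 14*12 = 39
  bit 4 = 1: r = r^2 * 12 mod 43 = 39^2 * 12 = 16*12 = 20
  bit 5 = 1: r = r^2 * 12 mod 43 = 20^2 * 12 = 13*12 = 27
  -> B = 27
s = B^a = 27^12 mod 43  (bits of 12 = 1100)
  bit 0 = 1: r = r^2 * 27 mod 43 = 1^2 * 27 = 1*27 = 27
  bit 1 = 1: r = r^2 * 27 mod 43 = 27^2 * 27 = 41*27 = 32
  bit 2 = 0: r = r^2 mod 43 = 32^2 = 35
  bit 3 = 0: r = r^2 mod 43 = 35^2 = 21
  -> s = B^a = 21

Answer: 21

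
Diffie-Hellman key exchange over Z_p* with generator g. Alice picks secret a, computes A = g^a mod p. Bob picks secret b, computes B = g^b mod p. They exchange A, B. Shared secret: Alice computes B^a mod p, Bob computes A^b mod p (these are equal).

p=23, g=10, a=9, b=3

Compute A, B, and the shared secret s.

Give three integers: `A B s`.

Answer: 20 11 19

Derivation:
A = 10^9 mod 23  (bits of 9 = 1001)
  bit 0 = 1: r = r^2 * 10 mod 23 = 1^2 * 10 = 1*10 = 10
  bit 1 = 0: r = r^2 mod 23 = 10^2 = 8
  bit 2 = 0: r = r^2 mod 23 = 8^2 = 18
  bit 3 = 1: r = r^2 * 10 mod 23 = 18^2 * 10 = 2*10 = 20
  -> A = 20
B = 10^3 mod 23  (bits of 3 = 11)
  bit 0 = 1: r = r^2 * 10 mod 23 = 1^2 * 10 = 1*10 = 10
  bit 1 = 1: r = r^2 * 10 mod 23 = 10^2 * 10 = 8*10 = 11
  -> B = 11
s = B^a = 11^9 mod 23  (bits of 9 = 1001)
  bit 0 = 1: r = r^2 * 11 mod 23 = 1^2 * 11 = 1*11 = 11
  bit 1 = 0: r = r^2 mod 23 = 11^2 = 6
  bit 2 = 0: r = r^2 mod 23 = 6^2 = 13
  bit 3 = 1: r = r^2 * 11 mod 23 = 13^2 * 11 = 8*11 = 19
  -> s = B^a = 19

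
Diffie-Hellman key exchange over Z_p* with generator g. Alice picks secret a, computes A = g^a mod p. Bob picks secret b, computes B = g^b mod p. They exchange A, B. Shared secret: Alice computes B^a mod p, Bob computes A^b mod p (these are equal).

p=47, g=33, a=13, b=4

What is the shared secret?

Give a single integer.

A = 33^13 mod 47  (bits of 13 = 1101)
  bit 0 = 1: r = r^2 * 33 mod 47 = 1^2 * 33 = 1*33 = 33
  bit 1 = 1: r = r^2 * 33 mod 47 = 33^2 * 33 = 8*33 = 29
  bit 2 = 0: r = r^2 mod 47 = 29^2 = 42
  bit 3 = 1: r = r^2 * 33 mod 47 = 42^2 * 33 = 25*33 = 26
  -> A = 26
B = 33^4 mod 47  (bits of 4 = 100)
  bit 0 = 1: r = r^2 * 33 mod 47 = 1^2 * 33 = 1*33 = 33
  bit 1 = 0: r = r^2 mod 47 = 33^2 = 8
  bit 2 = 0: r = r^2 mod 47 = 8^2 = 17
  -> B = 17
s = B^a = 17^13 mod 47  (bits of 13 = 1101)
  bit 0 = 1: r = r^2 * 17 mod 47 = 1^2 * 17 = 1*17 = 17
  bit 1 = 1: r = r^2 * 17 mod 47 = 17^2 * 17 = 7*17 = 25
  bit 2 = 0: r = r^2 mod 47 = 25^2 = 14
  bit 3 = 1: r = r^2 * 17 mod 47 = 14^2 * 17 = 8*17 = 42
  -> s = B^a = 42

Answer: 42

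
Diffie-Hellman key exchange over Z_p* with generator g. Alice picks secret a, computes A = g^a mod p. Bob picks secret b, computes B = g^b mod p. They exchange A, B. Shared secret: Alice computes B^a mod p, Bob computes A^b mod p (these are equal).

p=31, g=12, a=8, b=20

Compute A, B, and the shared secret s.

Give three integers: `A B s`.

A = 12^8 mod 31  (bits of 8 = 1000)
  bit 0 = 1: r = r^2 * 12 mod 31 = 1^2 * 12 = 1*12 = 12
  bit 1 = 0: r = r^2 mod 31 = 12^2 = 20
  bit 2 = 0: r = r^2 mod 31 = 20^2 = 28
  bit 3 = 0: r = r^2 mod 31 = 28^2 = 9
  -> A = 9
B = 12^20 mod 31  (bits of 20 = 10100)
  bit 0 = 1: r = r^2 * 12 mod 31 = 1^2 * 12 = 1*12 = 12
  bit 1 = 0: r = r^2 mod 31 = 12^2 = 20
  bit 2 = 1: r = r^2 * 12 mod 31 = 20^2 * 12 = 28*12 = 26
  bit 3 = 0: r = r^2 mod 31 = 26^2 = 25
  bit 4 = 0: r = r^2 mod 31 = 25^2 = 5
  -> B = 5
s = B^a = 5^8 mod 31  (bits of 8 = 1000)
  bit 0 = 1: r = r^2 * 5 mod 31 = 1^2 * 5 = 1*5 = 5
  bit 1 = 0: r = r^2 mod 31 = 5^2 = 25
  bit 2 = 0: r = r^2 mod 31 = 25^2 = 5
  bit 3 = 0: r = r^2 mod 31 = 5^2 = 25
  -> s = B^a = 25

Answer: 9 5 25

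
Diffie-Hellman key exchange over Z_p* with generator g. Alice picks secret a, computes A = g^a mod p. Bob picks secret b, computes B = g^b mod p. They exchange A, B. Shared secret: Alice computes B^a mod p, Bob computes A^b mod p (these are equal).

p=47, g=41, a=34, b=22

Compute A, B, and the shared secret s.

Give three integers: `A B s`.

Answer: 14 8 37

Derivation:
A = 41^34 mod 47  (bits of 34 = 100010)
  bit 0 = 1: r = r^2 * 41 mod 47 = 1^2 * 41 = 1*41 = 41
  bit 1 = 0: r = r^2 mod 47 = 41^2 = 36
  bit 2 = 0: r = r^2 mod 47 = 36^2 = 27
  bit 3 = 0: r = r^2 mod 47 = 27^2 = 24
  bit 4 = 1: r = r^2 * 41 mod 47 = 24^2 * 41 = 12*41 = 22
  bit 5 = 0: r = r^2 mod 47 = 22^2 = 14
  -> A = 14
B = 41^22 mod 47  (bits of 22 = 10110)
  bit 0 = 1: r = r^2 * 41 mod 47 = 1^2 * 41 = 1*41 = 41
  bit 1 = 0: r = r^2 mod 47 = 41^2 = 36
  bit 2 = 1: r = r^2 * 41 mod 47 = 36^2 * 41 = 27*41 = 26
  bit 3 = 1: r = r^2 * 41 mod 47 = 26^2 * 41 = 18*41 = 33
  bit 4 = 0: r = r^2 mod 47 = 33^2 = 8
  -> B = 8
s = B^a = 8^34 mod 47  (bits of 34 = 100010)
  bit 0 = 1: r = r^2 * 8 mod 47 = 1^2 * 8 = 1*8 = 8
  bit 1 = 0: r = r^2 mod 47 = 8^2 = 17
  bit 2 = 0: r = r^2 mod 47 = 17^2 = 7
  bit 3 = 0: r = r^2 mod 47 = 7^2 = 2
  bit 4 = 1: r = r^2 * 8 mod 47 = 2^2 * 8 = 4*8 = 32
  bit 5 = 0: r = r^2 mod 47 = 32^2 = 37
  -> s = B^a = 37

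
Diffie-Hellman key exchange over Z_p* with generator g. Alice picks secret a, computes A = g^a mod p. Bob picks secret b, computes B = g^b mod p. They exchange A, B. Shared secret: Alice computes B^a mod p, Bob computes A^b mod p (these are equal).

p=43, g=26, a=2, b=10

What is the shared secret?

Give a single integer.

Answer: 38

Derivation:
A = 26^2 mod 43  (bits of 2 = 10)
  bit 0 = 1: r = r^2 * 26 mod 43 = 1^2 * 26 = 1*26 = 26
  bit 1 = 0: r = r^2 mod 43 = 26^2 = 31
  -> A = 31
B = 26^10 mod 43  (bits of 10 = 1010)
  bit 0 = 1: r = r^2 * 26 mod 43 = 1^2 * 26 = 1*26 = 26
  bit 1 = 0: r = r^2 mod 43 = 26^2 = 31
  bit 2 = 1: r = r^2 * 26 mod 43 = 31^2 * 26 = 15*26 = 3
  bit 3 = 0: r = r^2 mod 43 = 3^2 = 9
  -> B = 9
s = B^a = 9^2 mod 43  (bits of 2 = 10)
  bit 0 = 1: r = r^2 * 9 mod 43 = 1^2 * 9 = 1*9 = 9
  bit 1 = 0: r = r^2 mod 43 = 9^2 = 38
  -> s = B^a = 38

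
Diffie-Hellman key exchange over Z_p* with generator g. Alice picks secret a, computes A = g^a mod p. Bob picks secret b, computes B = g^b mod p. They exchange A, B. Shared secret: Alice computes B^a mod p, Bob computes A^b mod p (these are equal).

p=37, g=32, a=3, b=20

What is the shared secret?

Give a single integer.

Answer: 26

Derivation:
A = 32^3 mod 37  (bits of 3 = 11)
  bit 0 = 1: r = r^2 * 32 mod 37 = 1^2 * 32 = 1*32 = 32
  bit 1 = 1: r = r^2 * 32 mod 37 = 32^2 * 32 = 25*32 = 23
  -> A = 23
B = 32^20 mod 37  (bits of 20 = 10100)
  bit 0 = 1: r = r^2 * 32 mod 37 = 1^2 * 32 = 1*32 = 32
  bit 1 = 0: r = r^2 mod 37 = 32^2 = 25
  bit 2 = 1: r = r^2 * 32 mod 37 = 25^2 * 32 = 33*32 = 20
  bit 3 = 0: r = r^2 mod 37 = 20^2 = 30
  bit 4 = 0: r = r^2 mod 37 = 30^2 = 12
  -> B = 12
s = B^a = 12^3 mod 37  (bits of 3 = 11)
  bit 0 = 1: r = r^2 * 12 mod 37 = 1^2 * 12 = 1*12 = 12
  bit 1 = 1: r = r^2 * 12 mod 37 = 12^2 * 12 = 33*12 = 26
  -> s = B^a = 26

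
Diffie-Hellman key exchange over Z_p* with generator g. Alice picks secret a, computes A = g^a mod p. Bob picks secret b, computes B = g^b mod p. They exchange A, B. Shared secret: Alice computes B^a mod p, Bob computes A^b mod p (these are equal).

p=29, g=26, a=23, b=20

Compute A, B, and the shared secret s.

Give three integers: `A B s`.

A = 26^23 mod 29  (bits of 23 = 10111)
  bit 0 = 1: r = r^2 * 26 mod 29 = 1^2 * 26 = 1*26 = 26
  bit 1 = 0: r = r^2 mod 29 = 26^2 = 9
  bit 2 = 1: r = r^2 * 26 mod 29 = 9^2 * 26 = 23*26 = 18
  bit 3 = 1: r = r^2 * 26 mod 29 = 18^2 * 26 = 5*26 = 14
  bit 4 = 1: r = r^2 * 26 mod 29 = 14^2 * 26 = 22*26 = 21
  -> A = 21
B = 26^20 mod 29  (bits of 20 = 10100)
  bit 0 = 1: r = r^2 * 26 mod 29 = 1^2 * 26 = 1*26 = 26
  bit 1 = 0: r = r^2 mod 29 = 26^2 = 9
  bit 2 = 1: r = r^2 * 26 mod 29 = 9^2 * 26 = 23*26 = 18
  bit 3 = 0: r = r^2 mod 29 = 18^2 = 5
  bit 4 = 0: r = r^2 mod 29 = 5^2 = 25
  -> B = 25
s = B^a = 25^23 mod 29  (bits of 23 = 10111)
  bit 0 = 1: r = r^2 * 25 mod 29 = 1^2 * 25 = 1*25 = 25
  bit 1 = 0: r = r^2 mod 29 = 25^2 = 16
  bit 2 = 1: r = r^2 * 25 mod 29 = 16^2 * 25 = 24*25 = 20
  bit 3 = 1: r = r^2 * 25 mod 29 = 20^2 * 25 = 23*25 = 24
  bit 4 = 1: r = r^2 * 25 mod 29 = 24^2 * 25 = 25*25 = 16
  -> s = B^a = 16

Answer: 21 25 16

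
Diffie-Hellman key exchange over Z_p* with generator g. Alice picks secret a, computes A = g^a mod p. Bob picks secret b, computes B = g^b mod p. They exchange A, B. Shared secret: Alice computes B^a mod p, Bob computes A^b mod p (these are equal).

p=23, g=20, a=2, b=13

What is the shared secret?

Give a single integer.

A = 20^2 mod 23  (bits of 2 = 10)
  bit 0 = 1: r = r^2 * 20 mod 23 = 1^2 * 20 = 1*20 = 20
  bit 1 = 0: r = r^2 mod 23 = 20^2 = 9
  -> A = 9
B = 20^13 mod 23  (bits of 13 = 1101)
  bit 0 = 1: r = r^2 * 20 mod 23 = 1^2 * 20 = 1*20 = 20
  bit 1 = 1: r = r^2 * 20 mod 23 = 20^2 * 20 = 9*20 = 19
  bit 2 = 0: r = r^2 mod 23 = 19^2 = 16
  bit 3 = 1: r = r^2 * 20 mod 23 = 16^2 * 20 = 3*20 = 14
  -> B = 14
s = B^a = 14^2 mod 23  (bits of 2 = 10)
  bit 0 = 1: r = r^2 * 14 mod 23 = 1^2 * 14 = 1*14 = 14
  bit 1 = 0: r = r^2 mod 23 = 14^2 = 12
  -> s = B^a = 12

Answer: 12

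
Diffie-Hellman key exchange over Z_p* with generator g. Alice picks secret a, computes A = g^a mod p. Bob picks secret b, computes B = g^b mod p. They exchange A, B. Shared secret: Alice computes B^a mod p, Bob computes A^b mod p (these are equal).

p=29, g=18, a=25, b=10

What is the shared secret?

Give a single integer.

A = 18^25 mod 29  (bits of 25 = 11001)
  bit 0 = 1: r = r^2 * 18 mod 29 = 1^2 * 18 = 1*18 = 18
  bit 1 = 1: r = r^2 * 18 mod 29 = 18^2 * 18 = 5*18 = 3
  bit 2 = 0: r = r^2 mod 29 = 3^2 = 9
  bit 3 = 0: r = r^2 mod 29 = 9^2 = 23
  bit 4 = 1: r = r^2 * 18 mod 29 = 23^2 * 18 = 7*18 = 10
  -> A = 10
B = 18^10 mod 29  (bits of 10 = 1010)
  bit 0 = 1: r = r^2 * 18 mod 29 = 1^2 * 18 = 1*18 = 18
  bit 1 = 0: r = r^2 mod 29 = 18^2 = 5
  bit 2 = 1: r = r^2 * 18 mod 29 = 5^2 * 18 = 25*18 = 15
  bit 3 = 0: r = r^2 mod 29 = 15^2 = 22
  -> B = 22
s = B^a = 22^25 mod 29  (bits of 25 = 11001)
  bit 0 = 1: r = r^2 * 22 mod 29 = 1^2 * 22 = 1*22 = 22
  bit 1 = 1: r = r^2 * 22 mod 29 = 22^2 * 22 = 20*22 = 5
  bit 2 = 0: r = r^2 mod 29 = 5^2 = 25
  bit 3 = 0: r = r^2 mod 29 = 25^2 = 16
  bit 4 = 1: r = r^2 * 22 mod 29 = 16^2 * 22 = 24*22 = 6
  -> s = B^a = 6

Answer: 6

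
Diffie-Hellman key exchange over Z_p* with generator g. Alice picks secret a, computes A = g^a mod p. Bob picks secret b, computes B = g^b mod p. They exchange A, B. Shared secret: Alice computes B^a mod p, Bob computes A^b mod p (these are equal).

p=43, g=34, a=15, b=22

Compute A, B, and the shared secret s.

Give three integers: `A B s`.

Answer: 32 9 11

Derivation:
A = 34^15 mod 43  (bits of 15 = 1111)
  bit 0 = 1: r = r^2 * 34 mod 43 = 1^2 * 34 = 1*34 = 34
  bit 1 = 1: r = r^2 * 34 mod 43 = 34^2 * 34 = 38*34 = 2
  bit 2 = 1: r = r^2 * 34 mod 43 = 2^2 * 34 = 4*34 = 7
  bit 3 = 1: r = r^2 * 34 mod 43 = 7^2 * 34 = 6*34 = 32
  -> A = 32
B = 34^22 mod 43  (bits of 22 = 10110)
  bit 0 = 1: r = r^2 * 34 mod 43 = 1^2 * 34 = 1*34 = 34
  bit 1 = 0: r = r^2 mod 43 = 34^2 = 38
  bit 2 = 1: r = r^2 * 34 mod 43 = 38^2 * 34 = 25*34 = 33
  bit 3 = 1: r = r^2 * 34 mod 43 = 33^2 * 34 = 14*34 = 3
  bit 4 = 0: r = r^2 mod 43 = 3^2 = 9
  -> B = 9
s = B^a = 9^15 mod 43  (bits of 15 = 1111)
  bit 0 = 1: r = r^2 * 9 mod 43 = 1^2 * 9 = 1*9 = 9
  bit 1 = 1: r = r^2 * 9 mod 43 = 9^2 * 9 = 38*9 = 41
  bit 2 = 1: r = r^2 * 9 mod 43 = 41^2 * 9 = 4*9 = 36
  bit 3 = 1: r = r^2 * 9 mod 43 = 36^2 * 9 = 6*9 = 11
  -> s = B^a = 11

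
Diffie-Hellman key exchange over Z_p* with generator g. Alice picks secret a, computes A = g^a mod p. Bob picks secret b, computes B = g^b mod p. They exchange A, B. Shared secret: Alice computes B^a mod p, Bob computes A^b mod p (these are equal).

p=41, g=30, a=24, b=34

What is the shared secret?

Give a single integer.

Answer: 10

Derivation:
A = 30^24 mod 41  (bits of 24 = 11000)
  bit 0 = 1: r = r^2 * 30 mod 41 = 1^2 * 30 = 1*30 = 30
  bit 1 = 1: r = r^2 * 30 mod 41 = 30^2 * 30 = 39*30 = 22
  bit 2 = 0: r = r^2 mod 41 = 22^2 = 33
  bit 3 = 0: r = r^2 mod 41 = 33^2 = 23
  bit 4 = 0: r = r^2 mod 41 = 23^2 = 37
  -> A = 37
B = 30^34 mod 41  (bits of 34 = 100010)
  bit 0 = 1: r = r^2 * 30 mod 41 = 1^2 * 30 = 1*30 = 30
  bit 1 = 0: r = r^2 mod 41 = 30^2 = 39
  bit 2 = 0: r = r^2 mod 41 = 39^2 = 4
  bit 3 = 0: r = r^2 mod 41 = 4^2 = 16
  bit 4 = 1: r = r^2 * 30 mod 41 = 16^2 * 30 = 10*30 = 13
  bit 5 = 0: r = r^2 mod 41 = 13^2 = 5
  -> B = 5
s = B^a = 5^24 mod 41  (bits of 24 = 11000)
  bit 0 = 1: r = r^2 * 5 mod 41 = 1^2 * 5 = 1*5 = 5
  bit 1 = 1: r = r^2 * 5 mod 41 = 5^2 * 5 = 25*5 = 2
  bit 2 = 0: r = r^2 mod 41 = 2^2 = 4
  bit 3 = 0: r = r^2 mod 41 = 4^2 = 16
  bit 4 = 0: r = r^2 mod 41 = 16^2 = 10
  -> s = B^a = 10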